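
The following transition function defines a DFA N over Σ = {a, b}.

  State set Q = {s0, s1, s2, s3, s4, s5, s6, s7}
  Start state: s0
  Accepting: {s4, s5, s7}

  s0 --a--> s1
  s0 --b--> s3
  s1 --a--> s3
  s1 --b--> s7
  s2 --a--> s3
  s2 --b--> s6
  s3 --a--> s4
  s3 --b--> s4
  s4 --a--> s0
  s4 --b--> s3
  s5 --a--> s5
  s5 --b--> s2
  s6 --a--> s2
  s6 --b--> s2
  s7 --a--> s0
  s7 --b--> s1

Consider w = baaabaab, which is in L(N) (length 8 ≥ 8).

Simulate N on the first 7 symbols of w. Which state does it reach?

State sequence: s0 -b-> s3 -a-> s4 -a-> s0 -a-> s1 -b-> s7 -a-> s0 -a-> s1

After reading 7 characters, N is in state s1.
(This kind of state-tracing is the core of the pumping-lemma construction: with 8 states, pigeonhole forces a repeat within the first 8 steps.)

s1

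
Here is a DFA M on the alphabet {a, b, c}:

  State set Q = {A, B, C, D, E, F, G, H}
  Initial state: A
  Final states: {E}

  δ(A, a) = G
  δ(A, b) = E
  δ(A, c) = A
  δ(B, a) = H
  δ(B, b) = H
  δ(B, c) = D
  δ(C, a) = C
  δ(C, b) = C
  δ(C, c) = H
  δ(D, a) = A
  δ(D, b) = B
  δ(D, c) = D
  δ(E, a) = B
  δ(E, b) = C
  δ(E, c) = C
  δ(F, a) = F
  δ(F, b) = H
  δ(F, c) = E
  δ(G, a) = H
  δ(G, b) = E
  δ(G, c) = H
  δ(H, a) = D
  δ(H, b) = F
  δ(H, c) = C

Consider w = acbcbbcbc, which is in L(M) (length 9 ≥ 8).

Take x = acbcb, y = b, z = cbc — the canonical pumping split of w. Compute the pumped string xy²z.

xy^2z = acbcb·b·b·cbc = acbcbbbcbc.
Reading y = b takes M from C back to C, so after x·y·y the machine is still in C, and z then leads to the accepting state E. Hence acbcbbbcbc ∈ L(M).

acbcbbbcbc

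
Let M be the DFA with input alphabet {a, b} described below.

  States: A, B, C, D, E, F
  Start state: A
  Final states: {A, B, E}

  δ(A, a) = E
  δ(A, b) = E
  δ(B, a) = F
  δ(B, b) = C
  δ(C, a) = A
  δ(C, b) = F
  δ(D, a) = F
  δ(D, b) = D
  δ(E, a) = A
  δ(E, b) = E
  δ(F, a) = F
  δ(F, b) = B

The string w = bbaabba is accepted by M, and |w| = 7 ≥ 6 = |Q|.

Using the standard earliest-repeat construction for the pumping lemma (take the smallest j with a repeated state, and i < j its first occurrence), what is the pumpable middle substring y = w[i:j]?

b

State sequence: A -b-> E -b-> E -a-> A -a-> E -b-> E -b-> E -a-> A
First repeat at step 2: E was already visited.

So i = 1, j = 2, giving x = w[0:1] = b, y = w[1:2] = b, z = w[2:7] = aabba.
Check: |xy| = 2 ≤ 6 and |y| = 1 ≥ 1. Reading y takes M from E back to E, so every xyⁱz is accepted.
The DFA has 6 states, so the proof of the pumping lemma guarantees a repeated state among the first 6+1 visited; the segment between the two visits is the pumpable y.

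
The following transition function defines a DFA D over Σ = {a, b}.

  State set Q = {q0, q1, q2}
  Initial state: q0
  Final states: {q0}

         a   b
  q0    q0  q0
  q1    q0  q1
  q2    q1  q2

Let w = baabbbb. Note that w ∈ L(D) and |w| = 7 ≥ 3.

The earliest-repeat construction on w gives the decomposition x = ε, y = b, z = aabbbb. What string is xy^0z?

aabbbb

xy⁰z = xz = ε·aabbbb = aabbbb.
Reading y = b takes D from q0 back to q0, so after x the machine is still in q0, and z then leads to the accepting state q0. Hence aabbbb ∈ L(D).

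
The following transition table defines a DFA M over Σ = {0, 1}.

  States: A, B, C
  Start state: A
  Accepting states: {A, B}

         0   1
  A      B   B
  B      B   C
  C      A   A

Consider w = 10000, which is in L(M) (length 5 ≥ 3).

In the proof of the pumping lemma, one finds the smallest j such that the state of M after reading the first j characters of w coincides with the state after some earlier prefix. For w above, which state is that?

B

State sequence: A -1-> B -0-> B -0-> B -0-> B -0-> B
First repeat at step 2: B was already visited.

The earliest repeat is at step j = 2: M is in B, which it already visited at step i = 1.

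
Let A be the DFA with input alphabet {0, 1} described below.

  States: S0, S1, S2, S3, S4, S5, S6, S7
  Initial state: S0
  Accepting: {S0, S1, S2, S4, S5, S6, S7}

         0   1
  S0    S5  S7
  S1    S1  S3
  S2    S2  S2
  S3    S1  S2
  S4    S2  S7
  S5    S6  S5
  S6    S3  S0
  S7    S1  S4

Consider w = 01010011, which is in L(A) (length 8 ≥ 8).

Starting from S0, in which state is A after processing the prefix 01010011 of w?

S7

Run of A on the first 8 characters of w = 0 1 0 1 0 0 1 1:
  step 0: S0  (start)
  step 1: S5  (read 0: S0→S5)
  step 2: S5  (read 1: S5→S5)
  step 3: S6  (read 0: S5→S6)
  step 4: S0  (read 1: S6→S0)
  step 5: S5  (read 0: S0→S5)
  step 6: S6  (read 0: S5→S6)
  step 7: S0  (read 1: S6→S0)
  step 8: S7  (read 1: S0→S7)

After reading 8 characters, A is in state S7.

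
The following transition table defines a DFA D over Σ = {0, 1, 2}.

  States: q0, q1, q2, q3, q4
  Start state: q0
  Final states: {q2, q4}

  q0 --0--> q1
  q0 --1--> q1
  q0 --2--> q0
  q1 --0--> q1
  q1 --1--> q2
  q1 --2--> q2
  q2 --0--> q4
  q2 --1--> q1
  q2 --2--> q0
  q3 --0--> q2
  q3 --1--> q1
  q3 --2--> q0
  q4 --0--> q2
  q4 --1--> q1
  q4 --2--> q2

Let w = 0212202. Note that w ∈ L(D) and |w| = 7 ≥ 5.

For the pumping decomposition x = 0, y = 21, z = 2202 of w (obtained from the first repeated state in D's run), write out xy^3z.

02121212202

xy^3z = 0·21·21·21·2202 = 02121212202.
Reading y = 21 takes D from q1 back to q1, so after x·y·y·y the machine is still in q1, and z then leads to the accepting state q2. Hence 02121212202 ∈ L(D).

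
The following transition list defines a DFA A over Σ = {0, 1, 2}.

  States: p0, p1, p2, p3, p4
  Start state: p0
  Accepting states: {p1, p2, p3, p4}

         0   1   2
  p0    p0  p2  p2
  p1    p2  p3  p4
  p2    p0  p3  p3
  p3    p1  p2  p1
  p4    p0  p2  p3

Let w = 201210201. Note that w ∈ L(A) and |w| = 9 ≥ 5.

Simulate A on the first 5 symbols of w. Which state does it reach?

p2

Run of A on the first 5 characters of w = 2 0 1 2 1:
  step 0: p0  (start)
  step 1: p2  (read 2: p0→p2)
  step 2: p0  (read 0: p2→p0)
  step 3: p2  (read 1: p0→p2)
  step 4: p3  (read 2: p2→p3)
  step 5: p2  (read 1: p3→p2)

After reading 5 characters, A is in state p2.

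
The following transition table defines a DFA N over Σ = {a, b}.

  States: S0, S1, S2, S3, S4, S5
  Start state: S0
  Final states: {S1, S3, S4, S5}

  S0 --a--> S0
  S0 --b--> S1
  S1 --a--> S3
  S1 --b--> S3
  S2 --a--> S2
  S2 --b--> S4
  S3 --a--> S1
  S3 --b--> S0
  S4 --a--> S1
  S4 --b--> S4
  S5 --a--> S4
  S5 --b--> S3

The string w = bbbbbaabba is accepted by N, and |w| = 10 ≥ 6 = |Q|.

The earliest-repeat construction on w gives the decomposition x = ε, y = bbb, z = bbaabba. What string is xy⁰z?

bbaabba

xy⁰z = xz = ε·bbaabba = bbaabba.
Reading y = bbb takes N from S0 back to S0, so after x the machine is still in S0, and z then leads to the accepting state S3. Hence bbaabba ∈ L(N).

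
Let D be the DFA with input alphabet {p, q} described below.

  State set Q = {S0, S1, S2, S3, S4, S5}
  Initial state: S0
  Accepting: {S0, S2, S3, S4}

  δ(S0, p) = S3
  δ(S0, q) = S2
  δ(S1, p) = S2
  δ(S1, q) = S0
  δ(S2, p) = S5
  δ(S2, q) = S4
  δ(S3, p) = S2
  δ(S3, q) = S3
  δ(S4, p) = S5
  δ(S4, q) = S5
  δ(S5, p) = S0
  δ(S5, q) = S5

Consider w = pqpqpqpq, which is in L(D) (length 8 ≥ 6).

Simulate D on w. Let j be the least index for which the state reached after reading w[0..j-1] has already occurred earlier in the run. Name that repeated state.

State sequence: S0 -p-> S3 -q-> S3 -p-> S2 -q-> S4 -p-> S5 -q-> S5 -p-> S0 -q-> S2
First repeat at step 2: S3 was already visited.

The earliest repeat is at step j = 2: D is in S3, which it already visited at step i = 1.

S3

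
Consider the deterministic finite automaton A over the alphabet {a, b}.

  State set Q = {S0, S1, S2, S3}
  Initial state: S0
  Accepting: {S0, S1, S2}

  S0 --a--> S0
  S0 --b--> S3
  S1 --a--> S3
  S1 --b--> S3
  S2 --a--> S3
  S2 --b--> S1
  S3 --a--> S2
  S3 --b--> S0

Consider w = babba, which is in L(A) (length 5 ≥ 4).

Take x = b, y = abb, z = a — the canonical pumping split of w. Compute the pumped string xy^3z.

xy^3z = b·abb·abb·abb·a = babbabbabba.
Reading y = abb takes A from S3 back to S3, so after x·y·y·y the machine is still in S3, and z then leads to the accepting state S2. Hence babbabbabba ∈ L(A).

babbabbabba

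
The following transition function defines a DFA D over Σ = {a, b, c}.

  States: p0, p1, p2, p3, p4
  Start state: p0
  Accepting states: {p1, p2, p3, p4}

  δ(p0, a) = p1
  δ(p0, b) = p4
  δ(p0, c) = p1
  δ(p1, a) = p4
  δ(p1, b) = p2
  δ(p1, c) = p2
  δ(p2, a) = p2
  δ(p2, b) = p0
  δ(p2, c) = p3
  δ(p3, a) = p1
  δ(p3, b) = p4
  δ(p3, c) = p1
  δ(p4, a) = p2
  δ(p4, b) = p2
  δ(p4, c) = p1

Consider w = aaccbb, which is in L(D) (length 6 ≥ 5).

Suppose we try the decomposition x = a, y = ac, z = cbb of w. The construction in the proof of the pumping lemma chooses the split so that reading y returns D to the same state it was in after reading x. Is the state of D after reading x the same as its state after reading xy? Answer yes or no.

yes

Run of D on the first 3 characters of w = a a c:
  step 0: p0  (start)
  step 1: p1  (read a: p0→p1)
  step 2: p4  (read a: p1→p4)
  step 3: p1  (read c: p4→p1)

After x (step 1): p1. After xy (step 3): p1.
They match, so y = ac drives D around a cycle from p1 back to itself; pumping y any number of times keeps D in p1 before reading z, and xyⁱz ∈ L(D) for every i ≥ 0.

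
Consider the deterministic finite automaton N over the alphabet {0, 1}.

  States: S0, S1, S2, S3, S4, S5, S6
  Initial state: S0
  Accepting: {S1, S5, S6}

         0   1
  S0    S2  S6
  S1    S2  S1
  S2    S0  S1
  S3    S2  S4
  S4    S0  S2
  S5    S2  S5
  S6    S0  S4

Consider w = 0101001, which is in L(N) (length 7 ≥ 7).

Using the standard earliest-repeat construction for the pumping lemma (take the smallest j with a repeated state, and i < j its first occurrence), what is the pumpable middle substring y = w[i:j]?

Run of N on w = 0 1 0 1 0 0 1:
  step 0: S0  (start)
  step 1: S2  (read 0: S0→S2)
  step 2: S1  (read 1: S2→S1)
  step 3: S2  (read 0: S1→S2)   ← first repeat (S2 seen earlier)
  step 4: S1  (read 1: S2→S1)
  step 5: S2  (read 0: S1→S2)
  step 6: S0  (read 0: S2→S0)
  step 7: S6  (read 1: S0→S6)

So i = 1, j = 3, giving x = w[0:1] = 0, y = w[1:3] = 10, z = w[3:7] = 1001.
Check: |xy| = 3 ≤ 7 and |y| = 2 ≥ 1. Reading y takes N from S2 back to S2, so every xyⁱz is accepted.

10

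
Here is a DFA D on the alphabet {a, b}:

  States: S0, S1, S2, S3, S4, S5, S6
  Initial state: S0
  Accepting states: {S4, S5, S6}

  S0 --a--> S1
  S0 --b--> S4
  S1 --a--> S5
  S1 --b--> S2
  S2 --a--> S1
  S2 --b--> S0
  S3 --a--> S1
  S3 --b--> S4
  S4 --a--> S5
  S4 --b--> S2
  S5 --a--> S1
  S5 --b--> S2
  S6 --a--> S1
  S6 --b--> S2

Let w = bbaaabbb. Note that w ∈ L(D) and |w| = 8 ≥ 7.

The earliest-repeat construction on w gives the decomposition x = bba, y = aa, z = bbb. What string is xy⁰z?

bbabbb

xy⁰z = xz = bba·bbb = bbabbb.
Reading y = aa takes D from S1 back to S1, so after x the machine is still in S1, and z then leads to the accepting state S4. Hence bbabbb ∈ L(D).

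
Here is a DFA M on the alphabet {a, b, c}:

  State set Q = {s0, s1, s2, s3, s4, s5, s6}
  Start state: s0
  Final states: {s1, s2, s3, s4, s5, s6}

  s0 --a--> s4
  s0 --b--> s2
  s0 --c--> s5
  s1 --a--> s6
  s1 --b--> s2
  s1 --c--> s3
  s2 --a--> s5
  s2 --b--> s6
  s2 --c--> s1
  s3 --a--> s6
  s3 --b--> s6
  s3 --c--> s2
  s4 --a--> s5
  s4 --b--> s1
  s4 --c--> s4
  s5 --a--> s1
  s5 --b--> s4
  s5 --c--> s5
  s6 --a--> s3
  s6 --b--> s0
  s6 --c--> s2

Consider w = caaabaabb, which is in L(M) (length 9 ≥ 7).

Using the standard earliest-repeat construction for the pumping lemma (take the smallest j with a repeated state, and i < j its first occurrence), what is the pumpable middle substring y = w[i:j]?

ab

State sequence: s0 -c-> s5 -a-> s1 -a-> s6 -a-> s3 -b-> s6 -a-> s3 -a-> s6 -b-> s0 -b-> s2
First repeat at step 5: s6 was already visited.

So i = 3, j = 5, giving x = w[0:3] = caa, y = w[3:5] = ab, z = w[5:9] = aabb.
Check: |xy| = 5 ≤ 7 and |y| = 2 ≥ 1. Reading y takes M from s6 back to s6, so every xyⁱz is accepted.
With |Q| = 7, pigeonhole forces a state repeat no later than step 7; the substring read between the first and second visits to that state can be pumped.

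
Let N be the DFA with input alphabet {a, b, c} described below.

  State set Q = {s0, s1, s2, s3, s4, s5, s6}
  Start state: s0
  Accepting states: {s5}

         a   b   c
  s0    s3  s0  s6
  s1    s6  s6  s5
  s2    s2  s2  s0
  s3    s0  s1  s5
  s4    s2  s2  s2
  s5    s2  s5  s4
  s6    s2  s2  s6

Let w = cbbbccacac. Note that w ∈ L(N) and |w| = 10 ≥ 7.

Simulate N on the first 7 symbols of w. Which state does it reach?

s2

Run of N on the first 7 characters of w = c b b b c c a:
  step 0: s0  (start)
  step 1: s6  (read c: s0→s6)
  step 2: s2  (read b: s6→s2)
  step 3: s2  (read b: s2→s2)
  step 4: s2  (read b: s2→s2)
  step 5: s0  (read c: s2→s0)
  step 6: s6  (read c: s0→s6)
  step 7: s2  (read a: s6→s2)

After reading 7 characters, N is in state s2.
(This kind of state-tracing is the core of the pumping-lemma construction: with 7 states, pigeonhole forces a repeat within the first 7 steps.)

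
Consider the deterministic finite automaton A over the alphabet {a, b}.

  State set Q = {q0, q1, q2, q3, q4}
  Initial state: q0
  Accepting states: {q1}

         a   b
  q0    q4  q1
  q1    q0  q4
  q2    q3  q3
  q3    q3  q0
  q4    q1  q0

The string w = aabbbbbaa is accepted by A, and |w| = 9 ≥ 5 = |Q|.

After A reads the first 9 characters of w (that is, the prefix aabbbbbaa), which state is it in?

State sequence: q0 -a-> q4 -a-> q1 -b-> q4 -b-> q0 -b-> q1 -b-> q4 -b-> q0 -a-> q4 -a-> q1

After reading 9 characters, A is in state q1.

q1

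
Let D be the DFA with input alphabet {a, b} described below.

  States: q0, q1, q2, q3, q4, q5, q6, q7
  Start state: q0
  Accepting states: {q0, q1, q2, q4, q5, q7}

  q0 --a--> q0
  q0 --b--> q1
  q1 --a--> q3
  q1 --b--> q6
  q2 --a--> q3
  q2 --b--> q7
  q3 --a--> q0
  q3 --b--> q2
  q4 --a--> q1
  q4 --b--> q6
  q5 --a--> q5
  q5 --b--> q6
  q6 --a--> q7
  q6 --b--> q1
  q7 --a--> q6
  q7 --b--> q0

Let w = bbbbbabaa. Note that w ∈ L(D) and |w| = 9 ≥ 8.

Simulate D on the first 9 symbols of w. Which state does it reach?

q0

State sequence: q0 -b-> q1 -b-> q6 -b-> q1 -b-> q6 -b-> q1 -a-> q3 -b-> q2 -a-> q3 -a-> q0

After reading 9 characters, D is in state q0.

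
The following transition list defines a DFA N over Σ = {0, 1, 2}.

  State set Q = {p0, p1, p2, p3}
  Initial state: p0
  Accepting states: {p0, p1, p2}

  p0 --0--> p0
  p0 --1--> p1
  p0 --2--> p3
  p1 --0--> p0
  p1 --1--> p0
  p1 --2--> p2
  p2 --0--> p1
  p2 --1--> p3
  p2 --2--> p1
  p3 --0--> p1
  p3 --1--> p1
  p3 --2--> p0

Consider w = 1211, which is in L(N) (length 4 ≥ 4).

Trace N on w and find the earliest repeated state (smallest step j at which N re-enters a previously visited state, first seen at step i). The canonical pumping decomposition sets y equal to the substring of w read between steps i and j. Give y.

211

State sequence: p0 -1-> p1 -2-> p2 -1-> p3 -1-> p1
First repeat at step 4: p1 was already visited.

So i = 1, j = 4, giving x = w[0:1] = 1, y = w[1:4] = 211, z = w[4:4] = ε.
Check: |xy| = 4 ≤ 4 and |y| = 3 ≥ 1. Reading y takes N from p1 back to p1, so every xyⁱz is accepted.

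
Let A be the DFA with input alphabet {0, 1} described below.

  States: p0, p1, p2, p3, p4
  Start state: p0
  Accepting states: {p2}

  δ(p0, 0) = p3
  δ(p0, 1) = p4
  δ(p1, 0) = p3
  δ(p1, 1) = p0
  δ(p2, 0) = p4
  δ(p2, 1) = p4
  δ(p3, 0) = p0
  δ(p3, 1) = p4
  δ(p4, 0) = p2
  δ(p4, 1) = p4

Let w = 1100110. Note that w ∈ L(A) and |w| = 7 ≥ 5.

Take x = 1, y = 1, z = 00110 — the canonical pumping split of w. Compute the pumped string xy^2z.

xy^2z = 1·1·1·00110 = 11100110.
Reading y = 1 takes A from p4 back to p4, so after x·y·y the machine is still in p4, and z then leads to the accepting state p2. Hence 11100110 ∈ L(A).

11100110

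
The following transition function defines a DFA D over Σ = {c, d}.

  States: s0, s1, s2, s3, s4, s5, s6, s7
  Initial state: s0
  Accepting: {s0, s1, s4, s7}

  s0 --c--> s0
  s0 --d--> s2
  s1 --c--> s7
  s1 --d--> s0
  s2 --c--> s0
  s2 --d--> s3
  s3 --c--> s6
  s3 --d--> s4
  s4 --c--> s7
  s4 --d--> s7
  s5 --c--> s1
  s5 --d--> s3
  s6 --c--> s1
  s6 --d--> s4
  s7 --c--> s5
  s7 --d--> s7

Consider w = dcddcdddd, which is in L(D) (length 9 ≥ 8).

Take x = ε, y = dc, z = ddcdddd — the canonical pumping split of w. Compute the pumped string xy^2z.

xy^2z = ε·dc·dc·ddcdddd = dcdcddcdddd.
Reading y = dc takes D from s0 back to s0, so after x·y·y the machine is still in s0, and z then leads to the accepting state s7. Hence dcdcddcdddd ∈ L(D).

dcdcddcdddd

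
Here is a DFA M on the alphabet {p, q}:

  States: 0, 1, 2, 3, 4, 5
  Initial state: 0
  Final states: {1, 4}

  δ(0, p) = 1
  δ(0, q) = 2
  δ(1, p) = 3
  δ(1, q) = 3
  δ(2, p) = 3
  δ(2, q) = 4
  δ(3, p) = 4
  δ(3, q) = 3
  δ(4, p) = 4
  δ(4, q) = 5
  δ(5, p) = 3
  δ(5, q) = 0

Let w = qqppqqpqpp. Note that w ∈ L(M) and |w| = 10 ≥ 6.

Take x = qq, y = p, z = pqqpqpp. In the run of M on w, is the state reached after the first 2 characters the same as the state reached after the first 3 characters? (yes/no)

yes

Run of M on the first 3 characters of w = q q p:
  step 0: 0  (start)
  step 1: 2  (read q: 0→2)
  step 2: 4  (read q: 2→4)
  step 3: 4  (read p: 4→4)

After x (step 2): 4. After xy (step 3): 4.
They match, so y = p drives M around a cycle from 4 back to itself; pumping y any number of times keeps M in 4 before reading z, and xyⁱz ∈ L(M) for every i ≥ 0.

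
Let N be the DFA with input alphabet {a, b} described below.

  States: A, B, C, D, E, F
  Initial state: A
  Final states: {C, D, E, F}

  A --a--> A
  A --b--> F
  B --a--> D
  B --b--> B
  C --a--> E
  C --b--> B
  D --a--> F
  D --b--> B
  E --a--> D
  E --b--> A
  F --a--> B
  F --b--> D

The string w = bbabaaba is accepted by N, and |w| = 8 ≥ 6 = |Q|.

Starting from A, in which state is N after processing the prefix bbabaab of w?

B

State sequence: A -b-> F -b-> D -a-> F -b-> D -a-> F -a-> B -b-> B

After reading 7 characters, N is in state B.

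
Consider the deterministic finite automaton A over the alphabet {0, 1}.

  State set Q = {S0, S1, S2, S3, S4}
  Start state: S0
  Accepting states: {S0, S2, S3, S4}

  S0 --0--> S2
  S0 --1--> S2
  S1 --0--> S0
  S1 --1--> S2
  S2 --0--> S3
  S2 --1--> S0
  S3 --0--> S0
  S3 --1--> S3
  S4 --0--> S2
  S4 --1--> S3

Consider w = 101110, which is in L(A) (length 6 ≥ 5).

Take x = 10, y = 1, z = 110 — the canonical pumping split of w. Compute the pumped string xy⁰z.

xy⁰z = xz = 10·110 = 10110.
Reading y = 1 takes A from S3 back to S3, so after x the machine is still in S3, and z then leads to the accepting state S0. Hence 10110 ∈ L(A).

10110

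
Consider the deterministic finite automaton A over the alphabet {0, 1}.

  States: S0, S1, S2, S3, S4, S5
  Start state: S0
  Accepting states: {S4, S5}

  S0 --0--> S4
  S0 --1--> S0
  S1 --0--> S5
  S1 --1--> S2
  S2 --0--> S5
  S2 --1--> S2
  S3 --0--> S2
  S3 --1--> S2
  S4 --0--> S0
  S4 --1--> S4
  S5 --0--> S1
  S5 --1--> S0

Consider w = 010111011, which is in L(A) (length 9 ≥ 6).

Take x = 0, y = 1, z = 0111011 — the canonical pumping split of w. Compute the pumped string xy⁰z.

00111011

xy⁰z = xz = 0·0111011 = 00111011.
Reading y = 1 takes A from S4 back to S4, so after x the machine is still in S4, and z then leads to the accepting state S4. Hence 00111011 ∈ L(A).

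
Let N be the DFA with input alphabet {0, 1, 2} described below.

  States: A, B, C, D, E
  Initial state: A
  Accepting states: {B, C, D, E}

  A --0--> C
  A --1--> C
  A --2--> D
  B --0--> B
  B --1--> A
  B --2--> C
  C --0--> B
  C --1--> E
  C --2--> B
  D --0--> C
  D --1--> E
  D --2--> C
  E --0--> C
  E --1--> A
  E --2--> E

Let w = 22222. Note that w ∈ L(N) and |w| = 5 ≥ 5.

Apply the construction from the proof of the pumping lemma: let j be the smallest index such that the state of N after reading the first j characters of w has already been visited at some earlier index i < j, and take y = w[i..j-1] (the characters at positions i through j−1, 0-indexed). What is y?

State sequence: A -2-> D -2-> C -2-> B -2-> C -2-> B
First repeat at step 4: C was already visited.

So i = 2, j = 4, giving x = w[0:2] = 22, y = w[2:4] = 22, z = w[4:5] = 2.
Check: |xy| = 4 ≤ 5 and |y| = 2 ≥ 1. Reading y takes N from C back to C, so every xyⁱz is accepted.

22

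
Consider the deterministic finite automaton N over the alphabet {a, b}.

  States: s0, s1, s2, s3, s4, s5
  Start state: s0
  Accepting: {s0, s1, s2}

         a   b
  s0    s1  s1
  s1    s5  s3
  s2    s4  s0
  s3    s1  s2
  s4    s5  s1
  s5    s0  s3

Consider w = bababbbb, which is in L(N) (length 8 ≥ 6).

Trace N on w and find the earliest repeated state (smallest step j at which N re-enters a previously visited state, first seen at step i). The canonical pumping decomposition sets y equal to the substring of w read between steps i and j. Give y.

aba

State sequence: s0 -b-> s1 -a-> s5 -b-> s3 -a-> s1 -b-> s3 -b-> s2 -b-> s0 -b-> s1
First repeat at step 4: s1 was already visited.

So i = 1, j = 4, giving x = w[0:1] = b, y = w[1:4] = aba, z = w[4:8] = bbbb.
Check: |xy| = 4 ≤ 6 and |y| = 3 ≥ 1. Reading y takes N from s1 back to s1, so every xyⁱz is accepted.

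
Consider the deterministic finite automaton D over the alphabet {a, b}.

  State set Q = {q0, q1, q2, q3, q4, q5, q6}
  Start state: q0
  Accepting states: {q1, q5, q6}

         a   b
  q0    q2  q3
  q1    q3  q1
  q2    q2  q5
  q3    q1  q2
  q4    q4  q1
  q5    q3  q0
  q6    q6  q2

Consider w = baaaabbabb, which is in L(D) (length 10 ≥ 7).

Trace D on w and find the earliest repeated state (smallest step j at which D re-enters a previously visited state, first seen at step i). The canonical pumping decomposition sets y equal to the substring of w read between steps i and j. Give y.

aa

State sequence: q0 -b-> q3 -a-> q1 -a-> q3 -a-> q1 -a-> q3 -b-> q2 -b-> q5 -a-> q3 -b-> q2 -b-> q5
First repeat at step 3: q3 was already visited.

So i = 1, j = 3, giving x = w[0:1] = b, y = w[1:3] = aa, z = w[3:10] = aabbabb.
Check: |xy| = 3 ≤ 7 and |y| = 2 ≥ 1. Reading y takes D from q3 back to q3, so every xyⁱz is accepted.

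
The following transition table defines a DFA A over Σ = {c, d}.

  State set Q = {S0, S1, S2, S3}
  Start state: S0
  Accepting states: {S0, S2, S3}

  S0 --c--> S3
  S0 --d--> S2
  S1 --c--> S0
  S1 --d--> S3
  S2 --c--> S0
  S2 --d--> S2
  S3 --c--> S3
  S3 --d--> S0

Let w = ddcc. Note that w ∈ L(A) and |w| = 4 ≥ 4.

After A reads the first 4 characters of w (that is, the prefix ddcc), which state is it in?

S3

Run of A on the first 4 characters of w = d d c c:
  step 0: S0  (start)
  step 1: S2  (read d: S0→S2)
  step 2: S2  (read d: S2→S2)
  step 3: S0  (read c: S2→S0)
  step 4: S3  (read c: S0→S3)

After reading 4 characters, A is in state S3.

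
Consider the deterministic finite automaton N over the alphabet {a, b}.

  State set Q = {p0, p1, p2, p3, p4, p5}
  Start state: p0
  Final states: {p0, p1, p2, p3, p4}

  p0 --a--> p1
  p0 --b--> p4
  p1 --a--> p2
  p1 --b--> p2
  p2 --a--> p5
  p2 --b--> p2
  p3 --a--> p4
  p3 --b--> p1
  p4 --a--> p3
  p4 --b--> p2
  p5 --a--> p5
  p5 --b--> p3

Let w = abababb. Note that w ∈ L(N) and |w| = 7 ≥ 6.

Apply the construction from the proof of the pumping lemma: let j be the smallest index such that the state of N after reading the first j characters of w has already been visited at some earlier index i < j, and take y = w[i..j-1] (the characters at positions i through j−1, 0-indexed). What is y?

abab

Run of N on w = a b a b a b b:
  step 0: p0  (start)
  step 1: p1  (read a: p0→p1)
  step 2: p2  (read b: p1→p2)
  step 3: p5  (read a: p2→p5)
  step 4: p3  (read b: p5→p3)
  step 5: p4  (read a: p3→p4)
  step 6: p2  (read b: p4→p2)   ← first repeat (p2 seen earlier)
  step 7: p2  (read b: p2→p2)

So i = 2, j = 6, giving x = w[0:2] = ab, y = w[2:6] = abab, z = w[6:7] = b.
Check: |xy| = 6 ≤ 6 and |y| = 4 ≥ 1. Reading y takes N from p2 back to p2, so every xyⁱz is accepted.
The DFA has 6 states, so the proof of the pumping lemma guarantees a repeated state among the first 6+1 visited; the segment between the two visits is the pumpable y.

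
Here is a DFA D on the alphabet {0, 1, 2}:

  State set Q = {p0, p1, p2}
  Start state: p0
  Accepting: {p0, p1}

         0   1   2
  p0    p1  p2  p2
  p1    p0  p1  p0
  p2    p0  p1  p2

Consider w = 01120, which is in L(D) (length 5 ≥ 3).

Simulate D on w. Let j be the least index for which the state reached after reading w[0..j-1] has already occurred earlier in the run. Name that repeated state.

State sequence: p0 -0-> p1 -1-> p1 -1-> p1 -2-> p0 -0-> p1
First repeat at step 2: p1 was already visited.

The earliest repeat is at step j = 2: D is in p1, which it already visited at step i = 1.
Pumping length from the standard proof: p = 3 (the number of states). The repeated state found above gives |xy| = j ≤ 3 and |y| = j − i ≥ 1.

p1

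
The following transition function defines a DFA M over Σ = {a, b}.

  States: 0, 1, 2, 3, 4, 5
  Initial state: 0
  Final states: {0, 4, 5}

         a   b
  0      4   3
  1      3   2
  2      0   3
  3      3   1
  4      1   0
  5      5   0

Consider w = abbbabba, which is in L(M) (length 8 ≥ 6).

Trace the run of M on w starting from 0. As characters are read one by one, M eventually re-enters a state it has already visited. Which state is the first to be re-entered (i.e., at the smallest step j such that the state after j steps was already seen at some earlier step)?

0

State sequence: 0 -a-> 4 -b-> 0 -b-> 3 -b-> 1 -a-> 3 -b-> 1 -b-> 2 -a-> 0
First repeat at step 2: 0 was already visited.

The earliest repeat is at step j = 2: M is in 0, which it already visited at step i = 0.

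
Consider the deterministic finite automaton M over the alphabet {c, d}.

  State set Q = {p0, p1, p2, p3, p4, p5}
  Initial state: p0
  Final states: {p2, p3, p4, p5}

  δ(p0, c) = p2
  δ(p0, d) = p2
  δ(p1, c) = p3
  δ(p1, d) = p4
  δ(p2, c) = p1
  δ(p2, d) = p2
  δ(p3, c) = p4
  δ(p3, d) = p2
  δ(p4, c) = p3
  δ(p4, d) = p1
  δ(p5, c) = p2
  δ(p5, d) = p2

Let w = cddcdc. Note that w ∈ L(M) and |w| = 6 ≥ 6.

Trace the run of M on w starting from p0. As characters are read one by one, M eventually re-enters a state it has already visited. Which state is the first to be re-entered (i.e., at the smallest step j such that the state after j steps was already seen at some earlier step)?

Run of M on w = c d d c d c:
  step 0: p0  (start)
  step 1: p2  (read c: p0→p2)
  step 2: p2  (read d: p2→p2)   ← first repeat (p2 seen earlier)
  step 3: p2  (read d: p2→p2)
  step 4: p1  (read c: p2→p1)
  step 5: p4  (read d: p1→p4)
  step 6: p3  (read c: p4→p3)

The earliest repeat is at step j = 2: M is in p2, which it already visited at step i = 1.
The DFA has 6 states, so the proof of the pumping lemma guarantees a repeated state among the first 6+1 visited; the segment between the two visits is the pumpable y.

p2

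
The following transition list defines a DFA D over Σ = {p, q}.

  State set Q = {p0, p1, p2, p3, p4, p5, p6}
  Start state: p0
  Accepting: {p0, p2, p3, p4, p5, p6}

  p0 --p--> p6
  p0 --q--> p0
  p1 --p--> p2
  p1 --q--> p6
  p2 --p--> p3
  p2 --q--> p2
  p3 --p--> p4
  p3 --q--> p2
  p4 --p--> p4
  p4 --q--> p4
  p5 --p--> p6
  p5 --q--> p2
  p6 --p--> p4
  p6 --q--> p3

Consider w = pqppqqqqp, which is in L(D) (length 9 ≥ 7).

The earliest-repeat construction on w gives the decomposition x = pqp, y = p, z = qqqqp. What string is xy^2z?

pqpppqqqqp

xy^2z = pqp·p·p·qqqqp = pqpppqqqqp.
Reading y = p takes D from p4 back to p4, so after x·y·y the machine is still in p4, and z then leads to the accepting state p4. Hence pqpppqqqqp ∈ L(D).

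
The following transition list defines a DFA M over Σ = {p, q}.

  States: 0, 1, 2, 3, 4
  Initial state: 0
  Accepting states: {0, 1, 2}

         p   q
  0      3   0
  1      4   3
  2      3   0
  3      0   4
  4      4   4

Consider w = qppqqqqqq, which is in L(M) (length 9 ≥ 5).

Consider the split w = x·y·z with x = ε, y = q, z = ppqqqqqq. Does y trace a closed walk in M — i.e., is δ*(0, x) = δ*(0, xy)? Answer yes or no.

State sequence: 0 -q-> 0

After x (step 0): 0. After xy (step 1): 0.
They match, so y = q drives M around a cycle from 0 back to itself; pumping y any number of times keeps M in 0 before reading z, and xyⁱz ∈ L(M) for every i ≥ 0.

yes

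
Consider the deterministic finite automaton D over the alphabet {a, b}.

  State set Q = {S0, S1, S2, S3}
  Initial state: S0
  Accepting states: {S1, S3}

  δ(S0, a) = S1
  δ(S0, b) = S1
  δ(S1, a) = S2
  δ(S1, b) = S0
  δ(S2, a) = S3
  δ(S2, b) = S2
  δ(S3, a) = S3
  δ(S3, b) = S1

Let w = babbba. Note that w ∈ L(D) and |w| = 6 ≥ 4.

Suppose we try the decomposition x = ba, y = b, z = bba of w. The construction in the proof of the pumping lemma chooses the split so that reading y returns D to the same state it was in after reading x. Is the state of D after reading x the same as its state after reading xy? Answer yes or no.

State sequence: S0 -b-> S1 -a-> S2 -b-> S2

After x (step 2): S2. After xy (step 3): S2.
They match, so y = b drives D around a cycle from S2 back to itself; pumping y any number of times keeps D in S2 before reading z, and xyⁱz ∈ L(D) for every i ≥ 0.

yes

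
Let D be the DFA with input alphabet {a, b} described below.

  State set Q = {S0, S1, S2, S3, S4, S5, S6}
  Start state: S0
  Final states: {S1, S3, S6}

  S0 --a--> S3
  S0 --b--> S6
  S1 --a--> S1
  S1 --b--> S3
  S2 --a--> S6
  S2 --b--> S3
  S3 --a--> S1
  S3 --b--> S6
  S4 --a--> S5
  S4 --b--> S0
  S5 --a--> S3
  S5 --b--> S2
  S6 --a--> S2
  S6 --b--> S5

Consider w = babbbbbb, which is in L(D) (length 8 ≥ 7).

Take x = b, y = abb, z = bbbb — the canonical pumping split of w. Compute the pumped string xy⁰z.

bbbbb

xy⁰z = xz = b·bbbb = bbbbb.
Reading y = abb takes D from S6 back to S6, so after x the machine is still in S6, and z then leads to the accepting state S6. Hence bbbbb ∈ L(D).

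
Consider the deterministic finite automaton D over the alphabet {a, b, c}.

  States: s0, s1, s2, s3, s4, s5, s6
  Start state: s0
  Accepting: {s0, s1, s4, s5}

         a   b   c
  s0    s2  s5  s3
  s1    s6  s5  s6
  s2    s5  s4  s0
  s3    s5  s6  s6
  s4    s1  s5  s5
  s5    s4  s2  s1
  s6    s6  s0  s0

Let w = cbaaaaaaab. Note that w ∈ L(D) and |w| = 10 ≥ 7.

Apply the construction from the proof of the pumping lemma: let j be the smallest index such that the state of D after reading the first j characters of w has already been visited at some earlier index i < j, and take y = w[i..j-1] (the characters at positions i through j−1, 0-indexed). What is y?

State sequence: s0 -c-> s3 -b-> s6 -a-> s6 -a-> s6 -a-> s6 -a-> s6 -a-> s6 -a-> s6 -a-> s6 -b-> s0
First repeat at step 3: s6 was already visited.

So i = 2, j = 3, giving x = w[0:2] = cb, y = w[2:3] = a, z = w[3:10] = aaaaaab.
Check: |xy| = 3 ≤ 7 and |y| = 1 ≥ 1. Reading y takes D from s6 back to s6, so every xyⁱz is accepted.
With |Q| = 7, pigeonhole forces a state repeat no later than step 7; the substring read between the first and second visits to that state can be pumped.

a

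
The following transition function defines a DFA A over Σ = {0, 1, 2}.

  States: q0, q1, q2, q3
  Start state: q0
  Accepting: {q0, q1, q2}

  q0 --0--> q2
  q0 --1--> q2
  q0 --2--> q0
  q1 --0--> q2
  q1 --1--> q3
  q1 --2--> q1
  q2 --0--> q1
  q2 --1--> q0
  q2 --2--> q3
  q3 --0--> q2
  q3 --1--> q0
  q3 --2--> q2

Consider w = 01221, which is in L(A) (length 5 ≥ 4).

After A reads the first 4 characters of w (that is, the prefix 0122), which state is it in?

State sequence: q0 -0-> q2 -1-> q0 -2-> q0 -2-> q0

After reading 4 characters, A is in state q0.

q0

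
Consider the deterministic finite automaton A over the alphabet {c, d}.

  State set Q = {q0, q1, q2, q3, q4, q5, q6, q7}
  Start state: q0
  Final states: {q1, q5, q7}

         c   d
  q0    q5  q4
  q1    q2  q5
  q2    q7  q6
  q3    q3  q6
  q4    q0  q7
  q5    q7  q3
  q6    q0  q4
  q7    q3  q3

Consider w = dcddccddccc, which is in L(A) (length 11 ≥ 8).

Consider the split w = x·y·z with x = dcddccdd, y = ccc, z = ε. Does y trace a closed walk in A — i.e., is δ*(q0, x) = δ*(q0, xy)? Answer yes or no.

State sequence: q0 -d-> q4 -c-> q0 -d-> q4 -d-> q7 -c-> q3 -c-> q3 -d-> q6 -d-> q4 -c-> q0 -c-> q5 -c-> q7

After x (step 8): q4. After xy (step 11): q7.
They differ (q4 ≠ q7), so y is not a cycle from the state after x; this split is not the one the pumping-lemma construction produces, and pumping y need not keep the string in L(A).

no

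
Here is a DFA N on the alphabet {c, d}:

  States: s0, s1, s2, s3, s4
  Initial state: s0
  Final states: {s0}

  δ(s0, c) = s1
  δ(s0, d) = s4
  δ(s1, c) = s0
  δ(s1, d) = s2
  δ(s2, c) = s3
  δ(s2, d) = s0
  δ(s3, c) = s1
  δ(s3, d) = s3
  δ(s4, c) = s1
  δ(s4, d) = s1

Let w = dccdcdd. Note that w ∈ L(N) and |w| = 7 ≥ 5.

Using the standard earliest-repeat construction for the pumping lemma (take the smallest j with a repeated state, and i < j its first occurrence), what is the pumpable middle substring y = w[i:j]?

Run of N on w = d c c d c d d:
  step 0: s0  (start)
  step 1: s4  (read d: s0→s4)
  step 2: s1  (read c: s4→s1)
  step 3: s0  (read c: s1→s0)   ← first repeat (s0 seen earlier)
  step 4: s4  (read d: s0→s4)
  step 5: s1  (read c: s4→s1)
  step 6: s2  (read d: s1→s2)
  step 7: s0  (read d: s2→s0)

So i = 0, j = 3, giving x = w[0:0] = ε, y = w[0:3] = dcc, z = w[3:7] = dcdd.
Check: |xy| = 3 ≤ 5 and |y| = 3 ≥ 1. Reading y takes N from s0 back to s0, so every xyⁱz is accepted.
Since N has 5 states, any run of length ≥ 5 visits 5+1 states, so by pigeonhole some state repeats within the first 5 steps — that repeat gives the pumpable loop.

dcc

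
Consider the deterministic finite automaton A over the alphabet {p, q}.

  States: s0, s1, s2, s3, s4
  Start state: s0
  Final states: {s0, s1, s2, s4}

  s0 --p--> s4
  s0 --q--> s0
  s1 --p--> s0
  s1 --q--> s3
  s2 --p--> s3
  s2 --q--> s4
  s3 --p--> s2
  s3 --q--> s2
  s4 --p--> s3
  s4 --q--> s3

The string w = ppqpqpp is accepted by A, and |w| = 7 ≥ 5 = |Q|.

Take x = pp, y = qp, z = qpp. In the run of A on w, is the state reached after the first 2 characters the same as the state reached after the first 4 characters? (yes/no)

Run of A on the first 4 characters of w = p p q p:
  step 0: s0  (start)
  step 1: s4  (read p: s0→s4)
  step 2: s3  (read p: s4→s3)
  step 3: s2  (read q: s3→s2)
  step 4: s3  (read p: s2→s3)

After x (step 2): s3. After xy (step 4): s3.
They match, so y = qp drives A around a cycle from s3 back to itself; pumping y any number of times keeps A in s3 before reading z, and xyⁱz ∈ L(A) for every i ≥ 0.

yes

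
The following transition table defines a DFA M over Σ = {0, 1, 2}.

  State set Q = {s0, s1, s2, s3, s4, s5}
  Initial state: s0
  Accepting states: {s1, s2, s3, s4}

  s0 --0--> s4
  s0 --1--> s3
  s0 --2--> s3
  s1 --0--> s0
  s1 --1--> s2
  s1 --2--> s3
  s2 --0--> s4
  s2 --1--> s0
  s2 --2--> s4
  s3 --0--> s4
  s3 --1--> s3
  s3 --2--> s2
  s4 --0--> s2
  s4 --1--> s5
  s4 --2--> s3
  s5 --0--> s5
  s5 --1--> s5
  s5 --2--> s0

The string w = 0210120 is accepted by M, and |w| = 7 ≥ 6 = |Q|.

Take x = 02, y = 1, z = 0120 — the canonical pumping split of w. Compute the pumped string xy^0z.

020120

xy⁰z = xz = 02·0120 = 020120.
Reading y = 1 takes M from s3 back to s3, so after x the machine is still in s3, and z then leads to the accepting state s4. Hence 020120 ∈ L(M).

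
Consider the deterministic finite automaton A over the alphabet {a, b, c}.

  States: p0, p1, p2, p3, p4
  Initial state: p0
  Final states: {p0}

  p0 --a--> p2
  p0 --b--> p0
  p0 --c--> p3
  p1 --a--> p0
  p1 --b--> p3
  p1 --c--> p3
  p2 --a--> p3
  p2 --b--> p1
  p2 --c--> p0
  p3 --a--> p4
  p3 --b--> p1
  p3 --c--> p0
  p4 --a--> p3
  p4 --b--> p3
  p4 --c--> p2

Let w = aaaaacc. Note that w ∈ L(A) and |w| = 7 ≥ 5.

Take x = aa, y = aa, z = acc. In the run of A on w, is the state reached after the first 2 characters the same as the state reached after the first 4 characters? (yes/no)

Run of A on the first 4 characters of w = a a a a:
  step 0: p0  (start)
  step 1: p2  (read a: p0→p2)
  step 2: p3  (read a: p2→p3)
  step 3: p4  (read a: p3→p4)
  step 4: p3  (read a: p4→p3)

After x (step 2): p3. After xy (step 4): p3.
They match, so y = aa drives A around a cycle from p3 back to itself; pumping y any number of times keeps A in p3 before reading z, and xyⁱz ∈ L(A) for every i ≥ 0.

yes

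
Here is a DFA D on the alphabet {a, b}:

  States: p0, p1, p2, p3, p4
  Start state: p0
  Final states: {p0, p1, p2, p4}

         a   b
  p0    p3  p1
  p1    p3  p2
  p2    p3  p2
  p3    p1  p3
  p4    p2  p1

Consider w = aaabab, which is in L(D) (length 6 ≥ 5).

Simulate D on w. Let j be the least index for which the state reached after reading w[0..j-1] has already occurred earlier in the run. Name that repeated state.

State sequence: p0 -a-> p3 -a-> p1 -a-> p3 -b-> p3 -a-> p1 -b-> p2
First repeat at step 3: p3 was already visited.

The earliest repeat is at step j = 3: D is in p3, which it already visited at step i = 1.
The DFA has 5 states, so the proof of the pumping lemma guarantees a repeated state among the first 5+1 visited; the segment between the two visits is the pumpable y.

p3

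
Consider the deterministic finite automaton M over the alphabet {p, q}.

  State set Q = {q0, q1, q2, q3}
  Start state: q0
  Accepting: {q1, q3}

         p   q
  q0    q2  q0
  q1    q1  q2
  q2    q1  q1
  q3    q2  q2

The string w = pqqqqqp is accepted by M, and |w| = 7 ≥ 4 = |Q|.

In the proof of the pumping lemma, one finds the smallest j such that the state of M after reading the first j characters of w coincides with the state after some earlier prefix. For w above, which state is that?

State sequence: q0 -p-> q2 -q-> q1 -q-> q2 -q-> q1 -q-> q2 -q-> q1 -p-> q1
First repeat at step 3: q2 was already visited.

The earliest repeat is at step j = 3: M is in q2, which it already visited at step i = 1.

q2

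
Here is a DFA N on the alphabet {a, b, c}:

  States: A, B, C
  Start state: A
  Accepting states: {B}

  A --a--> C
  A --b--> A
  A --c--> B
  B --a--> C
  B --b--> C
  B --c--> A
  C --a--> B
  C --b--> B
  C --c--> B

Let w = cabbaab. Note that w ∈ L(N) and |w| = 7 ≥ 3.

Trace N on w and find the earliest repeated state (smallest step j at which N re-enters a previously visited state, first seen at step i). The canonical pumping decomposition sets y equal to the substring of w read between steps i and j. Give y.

Run of N on w = c a b b a a b:
  step 0: A  (start)
  step 1: B  (read c: A→B)
  step 2: C  (read a: B→C)
  step 3: B  (read b: C→B)   ← first repeat (B seen earlier)
  step 4: C  (read b: B→C)
  step 5: B  (read a: C→B)
  step 6: C  (read a: B→C)
  step 7: B  (read b: C→B)

So i = 1, j = 3, giving x = w[0:1] = c, y = w[1:3] = ab, z = w[3:7] = baab.
Check: |xy| = 3 ≤ 3 and |y| = 2 ≥ 1. Reading y takes N from B back to B, so every xyⁱz is accepted.

ab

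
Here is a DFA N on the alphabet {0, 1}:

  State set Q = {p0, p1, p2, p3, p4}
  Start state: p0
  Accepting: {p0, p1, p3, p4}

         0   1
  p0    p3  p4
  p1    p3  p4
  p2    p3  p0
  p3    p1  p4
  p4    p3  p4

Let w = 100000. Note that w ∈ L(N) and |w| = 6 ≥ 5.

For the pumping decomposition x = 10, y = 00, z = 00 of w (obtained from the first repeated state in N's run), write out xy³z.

1000000000

xy^3z = 10·00·00·00·00 = 1000000000.
Reading y = 00 takes N from p3 back to p3, so after x·y·y·y the machine is still in p3, and z then leads to the accepting state p3. Hence 1000000000 ∈ L(N).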